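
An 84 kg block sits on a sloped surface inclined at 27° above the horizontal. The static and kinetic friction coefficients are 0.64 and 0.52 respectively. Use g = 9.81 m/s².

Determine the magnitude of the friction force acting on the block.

Perpendicular to the surface, N = m g cos θ = 84·9.81·cos 27° = 734.2 N.
Along the slope the weight component is m g sin θ = 374.1 N; friction must supply exactly this, acting up-slope.
Static friction can supply at most μ_s N = 469.9 N.
Since |374.1| ≤ 469.9 N, no slip — friction simply equals what equilibrium demands.

f ≈ 374 N (up the incline)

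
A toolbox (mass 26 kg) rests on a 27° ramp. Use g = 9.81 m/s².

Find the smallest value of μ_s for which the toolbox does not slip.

At the slip threshold m g sin θ = μ_s m g cos θ, so μ_s,min = tan θ.
μ_s,min = tan 27° = 0.51.

μ_s,min ≈ 0.51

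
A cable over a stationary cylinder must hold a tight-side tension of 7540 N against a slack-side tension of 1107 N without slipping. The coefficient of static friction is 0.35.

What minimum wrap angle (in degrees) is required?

T₂/T₁ = e^{μβ} → β = ln(T₂/T₁)/μ.
β = ln(7540/1107)/0.35 = 1.919/0.35 = 5.482 rad.
In degrees: β = 5.482 × 180/π = 314°.

β_min ≈ 314°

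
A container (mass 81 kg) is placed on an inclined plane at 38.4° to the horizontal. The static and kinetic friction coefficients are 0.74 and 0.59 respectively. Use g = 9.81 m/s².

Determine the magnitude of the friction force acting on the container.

Normal force: N = m g cos θ = 81 × 9.81 × cos 38.4° = 622.7 N.
Along the slope the weight component is m g sin θ = 493.6 N; friction must supply exactly this, acting up-slope.
Maximum static friction available: μ_s N = 0.74 × 622.7 = 460.8 N.
Since |493.6| > 460.8 N, static friction cannot hold it; the container slides down the incline and kinetic friction applies: f = μ_k N = 0.59 × 622.7 = 367 N.

f ≈ 367 N (up the incline)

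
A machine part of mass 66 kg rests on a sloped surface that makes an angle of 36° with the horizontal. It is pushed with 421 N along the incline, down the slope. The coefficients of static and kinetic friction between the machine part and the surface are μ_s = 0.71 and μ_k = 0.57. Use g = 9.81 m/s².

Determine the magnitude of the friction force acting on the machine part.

f ≈ 299 N (up the incline)

The normal reaction is N = m g cos θ = 523.8 N.
For equilibrium along the incline the friction force must supply f = m g sin θ + P = 380.6 + 421 = 801.6 N (positive meaning up-slope).
Maximum static friction available: μ_s N = 0.71 × 523.8 = 371.9 N.
|801.6| exceeds 371.9 N, so the machine part slips down-slope; friction is kinetic, f = μ_k N = 0.57×523.8 = 299 N.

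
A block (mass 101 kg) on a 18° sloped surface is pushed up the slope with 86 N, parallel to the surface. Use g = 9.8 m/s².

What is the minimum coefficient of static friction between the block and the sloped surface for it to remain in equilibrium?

N = m g cos θ = 941.4 N.
Friction must make up the shortfall along the incline: f = m g sin θ − P = 305.9 − 86 = 219.9 N.
At the threshold f = μ_s N, so μ_s,min = 219.9/941.4 = 0.234.

μ_s,min ≈ 0.234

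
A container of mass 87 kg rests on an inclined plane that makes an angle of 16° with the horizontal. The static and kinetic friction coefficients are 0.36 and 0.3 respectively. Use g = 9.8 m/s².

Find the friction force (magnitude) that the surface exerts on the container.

The normal reaction is N = m g cos θ = 819.6 N.
For equilibrium along the incline, friction must balance the weight component: f = m g sin θ = 235 N up the slope.
The static-friction ceiling is μ_s N = 0.36 × 819.6 = 295 N.
Since |235| ≤ 295 N, static friction is sufficient; f equals the required value, not μ_s N.

f ≈ 235 N (up the incline)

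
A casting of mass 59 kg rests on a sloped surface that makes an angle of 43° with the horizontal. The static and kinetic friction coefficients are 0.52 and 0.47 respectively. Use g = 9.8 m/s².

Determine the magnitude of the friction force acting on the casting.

f ≈ 199 N (up the incline)

Normal force: N = m g cos θ = 59 × 9.8 × cos 43° = 422.9 N.
For equilibrium along the incline, friction must balance the weight component: f = m g sin θ = 394.3 N up the slope.
The static-friction ceiling is μ_s N = 0.52 × 422.9 = 219.9 N.
Since |394.3| > 219.9 N, static friction cannot hold it; the casting slides down the incline and kinetic friction applies: f = μ_k N = 0.47 × 422.9 = 199 N.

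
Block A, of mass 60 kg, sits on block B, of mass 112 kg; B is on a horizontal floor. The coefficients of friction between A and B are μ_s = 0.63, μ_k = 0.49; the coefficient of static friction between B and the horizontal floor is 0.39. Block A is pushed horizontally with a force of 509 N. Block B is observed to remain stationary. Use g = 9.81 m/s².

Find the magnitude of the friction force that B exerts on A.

f ≈ 288 N

Normal force at the A–B interface: N₁ = m_A g = 588.6 N.
Maximum static friction on A from B: μ_s N₁ = 0.63×588.6 = 370.8 N.
P = 509 N exceeds that limit, so A slips over B and the interface friction becomes kinetic: f₁ = μ_k N₁ = 0.49×588.6 = 288 N.
B experiences an equal 288 N forward from A (third law). B is in equilibrium, so the floor supplies f₂ = 288 N of static friction (limit μ_s(m_A+m_B)g = 658.1 N, not exceeded).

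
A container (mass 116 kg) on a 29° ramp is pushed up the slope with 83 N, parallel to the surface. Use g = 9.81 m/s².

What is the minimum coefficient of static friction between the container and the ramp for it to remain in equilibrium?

μ_s,min ≈ 0.471

N = m g cos θ = 995.3 N.
Friction must make up the shortfall along the incline: f = m g sin θ − P = 551.7 − 83 = 468.7 N.
At the threshold f = μ_s N, so μ_s,min = 468.7/995.3 = 0.471.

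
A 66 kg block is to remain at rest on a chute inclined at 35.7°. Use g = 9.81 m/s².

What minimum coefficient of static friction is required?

At the slip threshold m g sin θ = μ_s m g cos θ, so μ_s,min = tan θ.
μ_s,min = tan 35.7° = 0.719.

μ_s,min ≈ 0.719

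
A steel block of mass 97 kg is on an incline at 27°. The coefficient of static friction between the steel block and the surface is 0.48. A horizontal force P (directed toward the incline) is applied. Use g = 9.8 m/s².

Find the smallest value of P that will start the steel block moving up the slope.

P ≈ 1250 N

At impending motion up the slope, friction acts down-slope at its limit: f = μ_s N.
Perpendicular to the incline: N = m g cos θ + P sin θ.
Along the incline: P cos θ = m g sin θ + μ_s N = m g sin θ + μ_s (m g cos θ + P sin θ).
Solving, P (cos θ − μ_s sin θ) = m g (sin θ + μ_s cos θ), so P = 97×9.8×(sin 27° + 0.48 cos 27°)/(cos 27° − 0.48 sin 27°) = 951×0.8817/0.6731 = 1250 N.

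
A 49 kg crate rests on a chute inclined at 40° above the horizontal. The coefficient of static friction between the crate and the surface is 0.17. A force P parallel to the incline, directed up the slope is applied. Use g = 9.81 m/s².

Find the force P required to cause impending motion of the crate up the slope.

P ≈ 372 N

At impending motion up the slope, friction acts down-slope at its limit: f = μ_s N.
P is parallel to the surface, so N = m g cos θ = 368 N.
Along the incline: P = m g sin θ + μ_s N = 309 + 0.17×368 = 372 N.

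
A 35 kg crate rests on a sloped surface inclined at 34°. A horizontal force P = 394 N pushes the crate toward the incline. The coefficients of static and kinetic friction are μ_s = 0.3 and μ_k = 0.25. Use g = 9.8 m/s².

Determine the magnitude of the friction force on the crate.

f ≈ 135 N (down the incline)

The horizontal push has a component P sin θ into the surface, so N = m g cos θ + P sin θ = 284.4 + 220.3 = 504.7 N.
Along the incline, the net driving force (taking up-slope positive) is P cos θ − m g sin θ = 326.6 − 191.8 = 134.8 N, so equilibrium requires friction f = -134.8 N (down-slope).
The limit of static friction is μ_s N = 151.4 N.
|f_req| = 134.8 ≤ 151.4 N → the crate is in equilibrium; friction equals the required value.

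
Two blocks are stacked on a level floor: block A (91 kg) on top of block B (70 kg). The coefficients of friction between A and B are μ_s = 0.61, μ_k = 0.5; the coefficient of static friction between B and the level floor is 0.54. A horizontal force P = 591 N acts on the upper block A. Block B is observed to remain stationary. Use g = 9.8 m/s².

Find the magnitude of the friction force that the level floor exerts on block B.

f ≈ 446 N

The normal force B exerts on A is simply A's weight, N₁ = 891.8 N.
So the A–B interface can sustain at most μ_s N₁ = 544 N of static friction.
Since P = 591 N > 544 N, A slides on B; the A–B friction is kinetic: f₁ = μ_k N₁ = 0.5×891.8 = 446 N.
B experiences an equal 446 N forward from A (third law). B is in equilibrium, so the floor supplies f₂ = 446 N of static friction (limit μ_s(m_A+m_B)g = 852 N, not exceeded).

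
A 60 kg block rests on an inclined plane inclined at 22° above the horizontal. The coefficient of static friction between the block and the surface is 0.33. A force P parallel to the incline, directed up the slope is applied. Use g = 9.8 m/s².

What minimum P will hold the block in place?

P_min ≈ 40.4 N

The block tends to slide down (tan θ > μ_s), so at the point of impending slip friction acts up-slope at its limit: f = μ_s N.
P is parallel to the surface, so N = m g cos θ = 545 N.
Along the incline: P + μ_s N = m g sin θ, so P = 220 − 0.33×545 = 40.4 N.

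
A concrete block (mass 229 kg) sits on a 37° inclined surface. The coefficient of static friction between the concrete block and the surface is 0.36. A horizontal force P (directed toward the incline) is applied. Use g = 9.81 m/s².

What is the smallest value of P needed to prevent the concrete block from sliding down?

P_min ≈ 695 N

The concrete block tends to slide down (tan θ > μ_s), so at the point of impending slip friction acts up-slope at its limit: f = μ_s N.
Perpendicular to the incline: N = m g cos θ + P sin θ.
Along the incline: P cos θ + μ_s N = m g sin θ, i.e. P cos θ + μ_s (m g cos θ + P sin θ) = m g sin θ.
Solving, P (cos θ + μ_s sin θ) = m g (sin θ − μ_s cos θ), so P = 2250×0.3143/1.015 = 695 N.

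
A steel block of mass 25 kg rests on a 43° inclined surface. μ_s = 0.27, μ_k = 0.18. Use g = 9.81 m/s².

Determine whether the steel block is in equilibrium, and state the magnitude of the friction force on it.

f ≈ 32.3 N

N = m g cos θ = 179 N.
Down-slope weight component: m g sin θ = 167 N.
μ_s N = 48.4 N.
167 > 48.4 N, so it slides; kinetic friction f = μ_k N = 0.18×179 = 32.3 N.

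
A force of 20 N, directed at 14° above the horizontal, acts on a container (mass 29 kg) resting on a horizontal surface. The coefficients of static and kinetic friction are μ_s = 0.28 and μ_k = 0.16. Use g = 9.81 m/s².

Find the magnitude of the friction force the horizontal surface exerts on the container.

f ≈ 19.4 N

The vertical component of P reduces the normal force: N = m g − P sin α = 284.5 − 4.838 = 279.7 N.
Horizontally, friction must balance P cos α = 19.41 N.
The static-friction limit is μ_s N = 78.3 N.
Since 19.41 N does not exceed the limit, the container stays at rest and f = 19.4 N.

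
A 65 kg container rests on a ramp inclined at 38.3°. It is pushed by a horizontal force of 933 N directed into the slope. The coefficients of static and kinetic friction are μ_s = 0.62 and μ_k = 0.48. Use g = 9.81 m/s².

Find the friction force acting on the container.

f ≈ 337 N (down the incline)

The horizontal push has a component P sin θ into the surface, so N = m g cos θ + P sin θ = 500.4 + 578.3 = 1079 N.
Along the incline, the net driving force (taking up-slope positive) is P cos θ − m g sin θ = 732.2 − 395.2 = 337 N, so equilibrium requires friction f = -337 N (down-slope).
The limit of static friction is μ_s N = 668.8 N.
Since 337 N is within the 668.8 N limit, the container stays put and friction is exactly 337 N.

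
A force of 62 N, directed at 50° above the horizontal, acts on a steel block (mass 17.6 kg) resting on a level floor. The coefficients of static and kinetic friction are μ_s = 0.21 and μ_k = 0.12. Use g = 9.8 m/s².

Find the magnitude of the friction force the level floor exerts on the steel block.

f ≈ 15 N

N = m g − P sin α = 172.5 − 62×sin 50° = 125 N.
The horizontal driving force is P cos α = 39.85 N, so equilibrium needs friction f = 39.85 N.
The static-friction limit is μ_s N = 26.25 N.
39.85 > 26.25 N → the steel block slides; f = μ_k N = 0.12×125 = 15 N.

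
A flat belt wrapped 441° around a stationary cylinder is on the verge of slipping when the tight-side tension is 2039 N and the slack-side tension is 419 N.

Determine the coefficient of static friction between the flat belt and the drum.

μ ≈ 0.206

T₂/T₁ = e^{μβ} → μ = ln(T₂/T₁)/β.
β = 441° = 7.697 rad.
μ = ln(2039/419)/7.697 = ln(4.866)/7.697 = 0.206.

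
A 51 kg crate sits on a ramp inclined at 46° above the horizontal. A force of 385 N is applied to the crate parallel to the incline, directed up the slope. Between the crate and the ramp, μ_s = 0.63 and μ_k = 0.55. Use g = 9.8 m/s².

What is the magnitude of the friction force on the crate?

Perpendicular to the surface, N = m g cos θ = 51·9.8·cos 46° = 347.2 N.
Parallel to the incline, ΣF = 0 gives f = m g sin θ − P = 359.5 − 385 = -25.47 N (up-slope positive).
Maximum static friction available: μ_s N = 0.63 × 347.2 = 218.7 N.
Since |-25.47| ≤ 218.7 N, the crate remains in static equilibrium and friction takes exactly the required value.

f ≈ 25.5 N (down the incline)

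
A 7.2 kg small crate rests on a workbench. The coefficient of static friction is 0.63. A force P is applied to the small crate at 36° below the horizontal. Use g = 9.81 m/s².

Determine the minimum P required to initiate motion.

P ≈ 101 N

N = m g + P sin α (the push presses the small crate into the workbench).
At impending slip, P cos α = μ_s N = μ_s (m g + P sin α).
Solving: P (cos α − μ_s sin α) = μ_s m g → P = 0.63×70.6/(cos 36° − 0.63 sin 36°) = 44.5/0.4387 = 101 N.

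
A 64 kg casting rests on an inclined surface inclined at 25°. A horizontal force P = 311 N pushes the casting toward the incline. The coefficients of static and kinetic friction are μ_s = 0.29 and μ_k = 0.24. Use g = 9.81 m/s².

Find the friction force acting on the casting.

f ≈ 16.5 N (down the incline)

The horizontal push has a component P sin θ into the surface, so N = m g cos θ + P sin θ = 569 + 131.4 = 700.5 N.
Parallel to the incline: P cos θ − m g sin θ = 281.9 − 265.3 = 16.53 N; the friction needed to balance this is 16.53 N acting down the slope.
The limit of static friction is μ_s N = 203.1 N.
Since 16.53 N is within the 203.1 N limit, the casting stays put and friction is exactly 16.5 N.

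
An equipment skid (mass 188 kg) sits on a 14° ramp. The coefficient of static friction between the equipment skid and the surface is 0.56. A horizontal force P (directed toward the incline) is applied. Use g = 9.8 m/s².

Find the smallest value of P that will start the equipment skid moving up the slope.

At impending motion up the slope, friction acts down-slope at its limit: f = μ_s N.
Perpendicular to the incline: N = m g cos θ + P sin θ.
Along the incline: P cos θ = m g sin θ + μ_s N = m g sin θ + μ_s (m g cos θ + P sin θ).
Solving, P (cos θ − μ_s sin θ) = m g (sin θ + μ_s cos θ), so P = 188×9.8×(sin 14° + 0.56 cos 14°)/(cos 14° − 0.56 sin 14°) = 1840×0.7853/0.8348 = 1730 N.

P ≈ 1730 N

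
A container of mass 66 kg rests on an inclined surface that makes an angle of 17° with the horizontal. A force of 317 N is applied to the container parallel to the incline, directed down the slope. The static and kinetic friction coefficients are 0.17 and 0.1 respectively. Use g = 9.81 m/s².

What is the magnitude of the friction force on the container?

Perpendicular to the surface, N = m g cos θ = 66·9.81·cos 17° = 619.2 N.
The friction needed for equilibrium is m g sin θ + P = 189.3 + 317 = 506.3 N, measured positive up-slope.
Static friction can supply at most μ_s N = 105.3 N.
|506.3| exceeds 105.3 N, so the container slips down-slope; friction is kinetic, f = μ_k N = 0.1×619.2 = 61.9 N.

f ≈ 61.9 N (up the incline)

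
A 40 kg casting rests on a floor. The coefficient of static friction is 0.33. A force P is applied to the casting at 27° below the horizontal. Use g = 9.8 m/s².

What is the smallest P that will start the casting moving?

P ≈ 175 N

N = m g + P sin α (the push presses the casting into the floor).
At impending slip, P cos α = μ_s N = μ_s (m g + P sin α).
Solving: P (cos α − μ_s sin α) = μ_s m g → P = 0.33×392/(cos 27° − 0.33 sin 27°) = 129/0.7412 = 175 N.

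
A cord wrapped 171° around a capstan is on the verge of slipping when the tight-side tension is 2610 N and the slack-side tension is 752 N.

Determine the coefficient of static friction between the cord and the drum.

T₂/T₁ = e^{μβ} → μ = ln(T₂/T₁)/β.
β = 171° = 2.985 rad.
μ = ln(2610/752)/2.985 = ln(3.471)/2.985 = 0.417.

μ ≈ 0.417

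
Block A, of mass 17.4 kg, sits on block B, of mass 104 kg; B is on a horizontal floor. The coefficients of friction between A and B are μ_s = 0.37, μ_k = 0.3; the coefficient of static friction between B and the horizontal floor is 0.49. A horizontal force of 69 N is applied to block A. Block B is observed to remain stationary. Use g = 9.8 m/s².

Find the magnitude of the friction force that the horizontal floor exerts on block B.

f ≈ 51.2 N

The normal force B exerts on A is simply A's weight, N₁ = 170.5 N.
Maximum static friction on A from B: μ_s N₁ = 0.37×170.5 = 63.09 N.
P = 69 N exceeds that limit, so A slips over B and the interface friction becomes kinetic: f₁ = μ_k N₁ = 0.3×170.5 = 51.2 N.
B experiences an equal 51.2 N forward from A (third law). B is in equilibrium, so the floor supplies f₂ = 51.2 N of static friction (limit μ_s(m_A+m_B)g = 583 N, not exceeded).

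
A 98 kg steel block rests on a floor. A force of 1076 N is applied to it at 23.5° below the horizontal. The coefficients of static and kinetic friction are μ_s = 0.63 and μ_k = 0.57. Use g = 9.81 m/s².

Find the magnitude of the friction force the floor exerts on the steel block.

f ≈ 793 N

N = m g + P sin α = 961.4 + 1076×sin 23.5° = 1390 N.
The horizontal driving force is P cos α = 986.8 N, so equilibrium needs friction f = 986.8 N.
μ_s N = 0.63 × 1390 = 876 N.
986.8 > 876 N → the steel block slides; f = μ_k N = 0.57×1390 = 793 N.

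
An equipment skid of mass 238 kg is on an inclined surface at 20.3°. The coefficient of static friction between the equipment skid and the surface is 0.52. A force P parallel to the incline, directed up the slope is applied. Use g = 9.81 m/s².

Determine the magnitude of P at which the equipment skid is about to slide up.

P ≈ 1950 N

At impending motion up the slope, friction acts down-slope at its limit: f = μ_s N.
P is parallel to the surface, so N = m g cos θ = 2190 N.
Along the incline: P = m g sin θ + μ_s N = 810 + 0.52×2190 = 1950 N.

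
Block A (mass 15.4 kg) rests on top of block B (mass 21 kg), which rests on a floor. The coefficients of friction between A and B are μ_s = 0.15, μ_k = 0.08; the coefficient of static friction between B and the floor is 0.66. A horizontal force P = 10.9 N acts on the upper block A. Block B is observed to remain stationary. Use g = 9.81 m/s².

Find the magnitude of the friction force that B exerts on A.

f ≈ 10.9 N

Between the blocks, N₁ = m_A g = 151.1 N.
So the A–B interface can sustain at most μ_s N₁ = 22.66 N of static friction.
P = 10.9 N is within that limit, so A and B move together (both at rest); the A–B friction is simply f₁ = P = 10.9 N.
By Newton's third law B feels 10.9 N forward from A. With B stationary, the floor's static friction on B balances it: f₂ = 10.9 N (well within μ_s(m_A+m_B)g = 235.7 N).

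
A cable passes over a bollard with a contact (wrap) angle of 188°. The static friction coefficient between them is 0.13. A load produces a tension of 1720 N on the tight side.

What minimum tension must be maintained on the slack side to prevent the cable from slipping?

T_min ≈ 1120 N

Capstan equation at impending slip: T_tight/T_slack = e^{μβ}.
β = 188° = 3.281 rad; e^{μβ} = e^{0.13×3.281} = 1.532.
T_slack = T_tight / e^{μβ} = 1720 / 1.532 = 1120 N.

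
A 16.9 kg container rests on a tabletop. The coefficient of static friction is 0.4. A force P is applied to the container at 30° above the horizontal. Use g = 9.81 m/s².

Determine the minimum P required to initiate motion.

P ≈ 62.2 N

N = m g − P sin α (the pull lifts the container).
At impending slip, P cos α = μ_s N = μ_s (m g − P sin α).
Solving: P (cos α + μ_s sin α) = μ_s m g → P = 0.4×166/(cos 30° + 0.4 sin 30°) = 66.3/1.066 = 62.2 N.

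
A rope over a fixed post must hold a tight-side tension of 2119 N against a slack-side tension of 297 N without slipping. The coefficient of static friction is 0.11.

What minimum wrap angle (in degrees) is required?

T₂/T₁ = e^{μβ} → β = ln(T₂/T₁)/μ.
β = ln(2119/297)/0.11 = 1.965/0.11 = 17.86 rad.
In degrees: β = 17.86 × 180/π = 1020°.

β_min ≈ 1020°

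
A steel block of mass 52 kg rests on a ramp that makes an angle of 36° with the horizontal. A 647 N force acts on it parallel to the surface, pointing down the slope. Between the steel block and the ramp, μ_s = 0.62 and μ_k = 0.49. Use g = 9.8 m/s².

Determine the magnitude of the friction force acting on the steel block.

The normal reaction is N = m g cos θ = 412.3 N.
For equilibrium along the incline the friction force must supply f = m g sin θ + P = 299.5 + 647 = 946.5 N (positive meaning up-slope).
Maximum static friction available: μ_s N = 0.62 × 412.3 = 255.6 N.
Since |946.5| > 255.6 N, static friction cannot hold it; the steel block slides down the incline and kinetic friction applies: f = μ_k N = 0.49 × 412.3 = 202 N.

f ≈ 202 N (up the incline)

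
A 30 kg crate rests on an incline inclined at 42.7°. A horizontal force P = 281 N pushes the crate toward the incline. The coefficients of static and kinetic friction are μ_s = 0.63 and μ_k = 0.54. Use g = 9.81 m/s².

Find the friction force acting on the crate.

The horizontal push has a component P sin θ into the surface, so N = m g cos θ + P sin θ = 216.3 + 190.6 = 406.8 N.
Along the incline, the net driving force (taking up-slope positive) is P cos θ − m g sin θ = 206.5 − 199.6 = 6.929 N, so equilibrium requires friction f = -6.929 N (down-slope).
Maximum static friction: μ_s N = 0.63 × 406.8 = 256.3 N.
Since 6.929 N is within the 256.3 N limit, the crate stays put and friction is exactly 6.93 N.

f ≈ 6.93 N (down the incline)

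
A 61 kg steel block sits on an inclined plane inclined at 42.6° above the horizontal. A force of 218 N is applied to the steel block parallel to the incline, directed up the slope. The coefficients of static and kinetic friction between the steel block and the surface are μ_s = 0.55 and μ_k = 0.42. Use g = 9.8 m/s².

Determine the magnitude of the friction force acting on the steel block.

Perpendicular to the surface, N = m g cos θ = 61·9.8·cos 42.6° = 440 N.
For equilibrium along the incline the friction force must supply f = m g sin θ − P = 404.6 − 218 = 186.6 N (positive meaning up-slope).
The static-friction ceiling is μ_s N = 0.55 × 440 = 242 N.
Since |186.6| ≤ 242 N, static friction is sufficient; f equals the required value, not μ_s N.

f ≈ 187 N (up the incline)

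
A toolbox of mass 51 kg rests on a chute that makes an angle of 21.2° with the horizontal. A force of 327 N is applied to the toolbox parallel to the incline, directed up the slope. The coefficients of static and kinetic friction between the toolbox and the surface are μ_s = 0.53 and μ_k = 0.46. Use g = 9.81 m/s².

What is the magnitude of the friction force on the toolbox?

f ≈ 146 N (down the incline)

The normal reaction is N = m g cos θ = 466.5 N.
Parallel to the incline, ΣF = 0 gives f = m g sin θ − P = 180.9 − 327 = -146.1 N (up-slope positive).
The static-friction ceiling is μ_s N = 0.53 × 466.5 = 247.2 N.
Since |-146.1| ≤ 247.2 N, static friction is sufficient; f equals the required value, not μ_s N.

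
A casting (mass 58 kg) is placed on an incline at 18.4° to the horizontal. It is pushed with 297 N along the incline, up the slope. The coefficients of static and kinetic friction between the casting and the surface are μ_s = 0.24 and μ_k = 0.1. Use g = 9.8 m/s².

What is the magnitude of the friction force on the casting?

Normal force: N = m g cos θ = 58 × 9.8 × cos 18.4° = 539.3 N.
For equilibrium along the incline the friction force must supply f = m g sin θ − P = 179.4 − 297 = -117.6 N (positive meaning up-slope).
The static-friction ceiling is μ_s N = 0.24 × 539.3 = 129.4 N.
Since |-117.6| ≤ 129.4 N, the casting remains in static equilibrium and friction takes exactly the required value.

f ≈ 118 N (down the incline)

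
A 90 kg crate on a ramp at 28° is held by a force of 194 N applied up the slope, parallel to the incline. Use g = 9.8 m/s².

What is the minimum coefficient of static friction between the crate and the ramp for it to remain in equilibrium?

N = m g cos θ = 778.8 N.
Friction must make up the shortfall along the incline: f = m g sin θ − P = 414.1 − 194 = 220.1 N.
At the threshold f = μ_s N, so μ_s,min = 220.1/778.8 = 0.283.

μ_s,min ≈ 0.283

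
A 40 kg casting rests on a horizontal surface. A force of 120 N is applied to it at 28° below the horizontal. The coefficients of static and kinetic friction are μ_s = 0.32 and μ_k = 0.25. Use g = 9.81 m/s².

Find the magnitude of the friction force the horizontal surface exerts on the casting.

f ≈ 106 N

Vertical equilibrium gives N = m g + P sin α = 448.7 N.
For equilibrium, f = P cos α = 120×cos 28° = 106 N.
μ_s N = 0.32 × 448.7 = 143.6 N.
106 ≤ 143.6 N → static; friction equals the required 106 N.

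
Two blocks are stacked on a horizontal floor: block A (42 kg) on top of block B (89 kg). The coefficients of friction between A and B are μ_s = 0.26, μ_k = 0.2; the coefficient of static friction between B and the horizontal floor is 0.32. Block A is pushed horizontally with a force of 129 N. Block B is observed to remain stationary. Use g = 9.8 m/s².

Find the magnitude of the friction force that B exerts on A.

The normal force B exerts on A is simply A's weight, N₁ = 411.6 N.
Maximum static friction on A from B: μ_s N₁ = 0.26×411.6 = 107 N.
P = 129 N exceeds that limit, so A slips over B and the interface friction becomes kinetic: f₁ = μ_k N₁ = 0.2×411.6 = 82.3 N.
B experiences an equal 82.3 N forward from A (third law). B is in equilibrium, so the floor supplies f₂ = 82.3 N of static friction (limit μ_s(m_A+m_B)g = 410.8 N, not exceeded).

f ≈ 82.3 N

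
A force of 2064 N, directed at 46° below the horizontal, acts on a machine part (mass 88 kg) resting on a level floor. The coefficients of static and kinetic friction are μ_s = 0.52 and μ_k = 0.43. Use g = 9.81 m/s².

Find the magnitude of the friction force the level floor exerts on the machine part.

f ≈ 1010 N

N = m g + P sin α = 863.3 + 2064×sin 46° = 2348 N.
The horizontal driving force is P cos α = 1434 N, so equilibrium needs friction f = 1434 N.
μ_s N = 0.52 × 2348 = 1221 N.
The required friction exceeds μ_s N, so the machine part moves and f = μ_k N = 1010 N.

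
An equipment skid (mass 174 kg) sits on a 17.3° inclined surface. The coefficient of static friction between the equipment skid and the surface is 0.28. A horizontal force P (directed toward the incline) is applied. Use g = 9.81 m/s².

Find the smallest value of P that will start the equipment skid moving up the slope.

At impending motion up the slope, friction acts down-slope at its limit: f = μ_s N.
Perpendicular to the incline: N = m g cos θ + P sin θ.
Along the incline: P cos θ = m g sin θ + μ_s N = m g sin θ + μ_s (m g cos θ + P sin θ).
Solving, P (cos θ − μ_s sin θ) = m g (sin θ + μ_s cos θ), so P = 174×9.81×(sin 17.3° + 0.28 cos 17.3°)/(cos 17.3° − 0.28 sin 17.3°) = 1710×0.5647/0.8715 = 1110 N.

P ≈ 1110 N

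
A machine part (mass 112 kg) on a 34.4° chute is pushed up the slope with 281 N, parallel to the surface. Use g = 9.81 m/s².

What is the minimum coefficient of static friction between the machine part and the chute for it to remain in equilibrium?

μ_s,min ≈ 0.375

N = m g cos θ = 906.6 N.
Friction must make up the shortfall along the incline: f = m g sin θ − P = 620.7 − 281 = 339.7 N.
At the threshold f = μ_s N, so μ_s,min = 339.7/906.6 = 0.375.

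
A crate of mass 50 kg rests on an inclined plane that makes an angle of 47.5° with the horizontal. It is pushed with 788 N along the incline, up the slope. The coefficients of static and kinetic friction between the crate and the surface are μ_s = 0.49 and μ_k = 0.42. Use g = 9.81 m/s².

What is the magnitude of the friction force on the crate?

f ≈ 139 N (down the incline)

The normal reaction is N = m g cos θ = 331.4 N.
For equilibrium along the incline the friction force must supply f = m g sin θ − P = 361.6 − 788 = -426.4 N (positive meaning up-slope).
Maximum static friction available: μ_s N = 0.49 × 331.4 = 162.4 N.
|-426.4| exceeds 162.4 N, so the crate slips up-slope; friction is kinetic, f = μ_k N = 0.42×331.4 = 139 N.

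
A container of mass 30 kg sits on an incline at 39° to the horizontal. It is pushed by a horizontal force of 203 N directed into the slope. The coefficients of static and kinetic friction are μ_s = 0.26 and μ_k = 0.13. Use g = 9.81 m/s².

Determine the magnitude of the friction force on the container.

f ≈ 27.4 N (up the incline)

Resolve perpendicular to the incline: N = m g cos θ + P sin θ = 30×9.81×cos 39° + 203×sin 39° = 356.5 N.
Parallel to the incline: P cos θ − m g sin θ = 157.8 − 185.2 = -27.45 N; the friction needed to balance this is 27.45 N acting up the slope.
Maximum static friction: μ_s N = 0.26 × 356.5 = 92.68 N.
Since 27.45 N is within the 92.68 N limit, the container stays put and friction is exactly 27.4 N.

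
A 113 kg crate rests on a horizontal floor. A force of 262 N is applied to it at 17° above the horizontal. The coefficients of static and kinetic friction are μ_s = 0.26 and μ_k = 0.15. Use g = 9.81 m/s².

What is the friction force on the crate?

The vertical component of P reduces the normal force: N = m g − P sin α = 1109 − 76.6 = 1032 N.
The horizontal driving force is P cos α = 250.6 N, so equilibrium needs friction f = 250.6 N.
μ_s N = 0.26 × 1032 = 268.3 N.
Since 250.6 N does not exceed the limit, the crate stays at rest and f = 251 N.

f ≈ 251 N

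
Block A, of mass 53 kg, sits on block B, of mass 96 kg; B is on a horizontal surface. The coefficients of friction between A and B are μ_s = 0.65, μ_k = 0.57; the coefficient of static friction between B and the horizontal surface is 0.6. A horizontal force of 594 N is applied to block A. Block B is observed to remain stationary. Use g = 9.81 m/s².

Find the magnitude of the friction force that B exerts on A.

Normal force at the A–B interface: N₁ = m_A g = 519.9 N.
So the A–B interface can sustain at most μ_s N₁ = 338 N of static friction.
P = 594 N exceeds that limit, so A slips over B and the interface friction becomes kinetic: f₁ = μ_k N₁ = 0.57×519.9 = 296 N.
By Newton's third law B feels 296 N forward from A. With B stationary, the floor's static friction on B balances it: f₂ = 296 N (well within μ_s(m_A+m_B)g = 877 N).

f ≈ 296 N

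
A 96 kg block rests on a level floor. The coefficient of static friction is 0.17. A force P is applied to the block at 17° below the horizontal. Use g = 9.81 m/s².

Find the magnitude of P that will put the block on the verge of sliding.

P ≈ 177 N

N = m g + P sin α (the push presses the block into the level floor).
At impending slip, P cos α = μ_s N = μ_s (m g + P sin α).
Solving: P (cos α − μ_s sin α) = μ_s m g → P = 0.17×942/(cos 17° − 0.17 sin 17°) = 160/0.9066 = 177 N.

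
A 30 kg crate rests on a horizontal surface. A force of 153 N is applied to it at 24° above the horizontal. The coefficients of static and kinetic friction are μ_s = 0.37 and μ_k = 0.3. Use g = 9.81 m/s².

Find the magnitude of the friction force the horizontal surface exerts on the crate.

f ≈ 69.6 N

N = m g − P sin α = 294.3 − 153×sin 24° = 232.1 N.
For equilibrium, f = P cos α = 153×cos 24° = 139.8 N.
μ_s N = 0.37 × 232.1 = 85.87 N.
139.8 > 85.87 N → the crate slides; f = μ_k N = 0.3×232.1 = 69.6 N.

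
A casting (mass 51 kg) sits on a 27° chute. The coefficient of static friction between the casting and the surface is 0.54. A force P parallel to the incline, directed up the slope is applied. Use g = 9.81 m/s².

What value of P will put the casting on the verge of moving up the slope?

P ≈ 468 N

At impending motion up the slope, friction acts down-slope at its limit: f = μ_s N.
P is parallel to the surface, so N = m g cos θ = 446 N.
Along the incline: P = m g sin θ + μ_s N = 227 + 0.54×446 = 468 N.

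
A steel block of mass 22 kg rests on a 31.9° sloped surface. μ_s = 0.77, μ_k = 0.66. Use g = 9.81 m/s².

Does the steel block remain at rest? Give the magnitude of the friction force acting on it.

N = m g cos θ = 183 N.
Down-slope weight component: m g sin θ = 114 N.
μ_s N = 141 N.
114 ≤ 141 N, so it stays put; friction = 114 N.

f ≈ 114 N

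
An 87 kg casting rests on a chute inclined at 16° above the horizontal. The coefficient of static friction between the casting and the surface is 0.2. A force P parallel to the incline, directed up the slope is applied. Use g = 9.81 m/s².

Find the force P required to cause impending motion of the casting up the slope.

At impending motion up the slope, friction acts down-slope at its limit: f = μ_s N.
P is parallel to the surface, so N = m g cos θ = 820 N.
Along the incline: P = m g sin θ + μ_s N = 235 + 0.2×820 = 399 N.

P ≈ 399 N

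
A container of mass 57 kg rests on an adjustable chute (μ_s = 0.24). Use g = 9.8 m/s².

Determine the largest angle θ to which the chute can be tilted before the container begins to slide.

θ_max ≈ 13.5°

At the slip threshold, m g sin θ = μ_s · m g cos θ, so tan θ = μ_s.
θ_max = arctan(0.24) = 13.5°.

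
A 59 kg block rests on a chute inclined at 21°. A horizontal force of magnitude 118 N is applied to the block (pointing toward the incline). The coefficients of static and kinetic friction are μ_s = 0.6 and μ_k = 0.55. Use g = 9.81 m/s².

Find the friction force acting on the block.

The horizontal push has a component P sin θ into the surface, so N = m g cos θ + P sin θ = 540.3 + 42.29 = 582.6 N.
Parallel to the incline: P cos θ − m g sin θ = 110.2 − 207.4 = -97.26 N; the friction needed to balance this is 97.26 N acting up the slope.
The limit of static friction is μ_s N = 349.6 N.
Since 97.26 N is within the 349.6 N limit, the block stays put and friction is exactly 97.3 N.

f ≈ 97.3 N (up the incline)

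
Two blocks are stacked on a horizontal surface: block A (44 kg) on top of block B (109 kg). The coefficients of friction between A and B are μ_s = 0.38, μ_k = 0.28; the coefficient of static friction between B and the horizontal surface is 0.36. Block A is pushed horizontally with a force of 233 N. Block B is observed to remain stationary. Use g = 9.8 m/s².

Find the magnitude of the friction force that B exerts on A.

The normal force B exerts on A is simply A's weight, N₁ = 431.2 N.
So the A–B interface can sustain at most μ_s N₁ = 163.9 N of static friction.
P = 233 N exceeds that limit, so A slips over B and the interface friction becomes kinetic: f₁ = μ_k N₁ = 0.28×431.2 = 121 N.
B experiences an equal 121 N forward from A (third law). B is in equilibrium, so the floor supplies f₂ = 121 N of static friction (limit μ_s(m_A+m_B)g = 539.8 N, not exceeded).

f ≈ 121 N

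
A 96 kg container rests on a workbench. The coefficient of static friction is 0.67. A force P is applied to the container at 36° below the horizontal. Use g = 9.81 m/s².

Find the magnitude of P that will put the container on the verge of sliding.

P ≈ 1520 N

N = m g + P sin α (the push presses the container into the workbench).
At impending slip, P cos α = μ_s N = μ_s (m g + P sin α).
Solving: P (cos α − μ_s sin α) = μ_s m g → P = 0.67×942/(cos 36° − 0.67 sin 36°) = 631/0.4152 = 1520 N.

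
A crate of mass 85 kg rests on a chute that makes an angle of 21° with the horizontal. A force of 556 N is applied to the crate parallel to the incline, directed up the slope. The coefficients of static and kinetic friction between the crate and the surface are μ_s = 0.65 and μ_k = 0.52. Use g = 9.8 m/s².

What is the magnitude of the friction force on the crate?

Normal force: N = m g cos θ = 85 × 9.8 × cos 21° = 777.7 N.
The friction needed for equilibrium is m g sin θ − P = 298.5 − 556 = -257.5 N, measured positive up-slope.
The static-friction ceiling is μ_s N = 0.65 × 777.7 = 505.5 N.
Since |-257.5| ≤ 505.5 N, no slip — friction simply equals what equilibrium demands.

f ≈ 257 N (down the incline)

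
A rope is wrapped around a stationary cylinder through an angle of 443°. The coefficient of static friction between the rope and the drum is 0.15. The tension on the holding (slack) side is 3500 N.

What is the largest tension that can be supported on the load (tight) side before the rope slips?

T_max ≈ 11200 N

At impending slip the capstan equation gives T₂/T₁ = e^{μβ} with β in radians.
β = 443° × π/180 = 7.732 rad.
e^{μβ} = e^{0.15×7.732} = 3.189.
T₂ = T₁ · e^{μβ} = 3500 × 3.189 = 11200 N.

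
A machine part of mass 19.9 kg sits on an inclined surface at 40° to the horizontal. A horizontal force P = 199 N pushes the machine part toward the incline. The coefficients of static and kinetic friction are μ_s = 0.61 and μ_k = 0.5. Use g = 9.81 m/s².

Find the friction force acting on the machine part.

Normal direction: N = m g cos θ + P sin θ = 277.5 N.
Parallel to the incline: P cos θ − m g sin θ = 152.4 − 125.5 = 26.96 N; the friction needed to balance this is 26.96 N acting down the slope.
Maximum static friction: μ_s N = 0.61 × 277.5 = 169.3 N.
|f_req| = 26.96 ≤ 169.3 N → the machine part is in equilibrium; friction equals the required value.

f ≈ 27 N (down the incline)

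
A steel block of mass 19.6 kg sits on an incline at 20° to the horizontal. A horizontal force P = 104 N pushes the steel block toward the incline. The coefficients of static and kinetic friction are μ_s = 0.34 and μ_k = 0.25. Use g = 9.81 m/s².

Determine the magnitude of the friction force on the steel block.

Normal direction: N = m g cos θ + P sin θ = 216.3 N.
Parallel to the incline: P cos θ − m g sin θ = 97.73 − 65.76 = 31.97 N; the friction needed to balance this is 31.97 N acting down the slope.
The limit of static friction is μ_s N = 73.53 N.
|f_req| = 31.97 ≤ 73.53 N → the steel block is in equilibrium; friction equals the required value.

f ≈ 32 N (down the incline)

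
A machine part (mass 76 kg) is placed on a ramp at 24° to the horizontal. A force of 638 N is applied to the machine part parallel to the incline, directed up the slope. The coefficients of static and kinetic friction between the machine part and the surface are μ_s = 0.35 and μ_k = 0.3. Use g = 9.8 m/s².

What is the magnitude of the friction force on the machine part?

Normal force: N = m g cos θ = 76 × 9.8 × cos 24° = 680.4 N.
Parallel to the incline, ΣF = 0 gives f = m g sin θ − P = 302.9 − 638 = -335.1 N (up-slope positive).
Maximum static friction available: μ_s N = 0.35 × 680.4 = 238.1 N.
|-335.1| exceeds 238.1 N, so the machine part slips up-slope; friction is kinetic, f = μ_k N = 0.3×680.4 = 204 N.

f ≈ 204 N (down the incline)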